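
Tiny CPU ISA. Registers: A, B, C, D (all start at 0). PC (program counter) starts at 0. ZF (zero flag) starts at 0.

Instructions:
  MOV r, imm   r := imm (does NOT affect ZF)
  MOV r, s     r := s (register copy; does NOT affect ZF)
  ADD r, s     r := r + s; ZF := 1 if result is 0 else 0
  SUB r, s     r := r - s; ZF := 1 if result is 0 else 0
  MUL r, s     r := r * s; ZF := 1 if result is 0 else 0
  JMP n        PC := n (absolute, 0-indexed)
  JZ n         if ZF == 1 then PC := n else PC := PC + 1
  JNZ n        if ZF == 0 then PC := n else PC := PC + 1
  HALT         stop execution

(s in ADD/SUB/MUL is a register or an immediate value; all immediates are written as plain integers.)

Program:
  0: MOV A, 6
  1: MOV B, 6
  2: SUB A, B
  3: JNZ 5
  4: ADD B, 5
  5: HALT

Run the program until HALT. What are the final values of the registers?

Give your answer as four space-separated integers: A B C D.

Answer: 0 11 0 0

Derivation:
Step 1: PC=0 exec 'MOV A, 6'. After: A=6 B=0 C=0 D=0 ZF=0 PC=1
Step 2: PC=1 exec 'MOV B, 6'. After: A=6 B=6 C=0 D=0 ZF=0 PC=2
Step 3: PC=2 exec 'SUB A, B'. After: A=0 B=6 C=0 D=0 ZF=1 PC=3
Step 4: PC=3 exec 'JNZ 5'. After: A=0 B=6 C=0 D=0 ZF=1 PC=4
Step 5: PC=4 exec 'ADD B, 5'. After: A=0 B=11 C=0 D=0 ZF=0 PC=5
Step 6: PC=5 exec 'HALT'. After: A=0 B=11 C=0 D=0 ZF=0 PC=5 HALTED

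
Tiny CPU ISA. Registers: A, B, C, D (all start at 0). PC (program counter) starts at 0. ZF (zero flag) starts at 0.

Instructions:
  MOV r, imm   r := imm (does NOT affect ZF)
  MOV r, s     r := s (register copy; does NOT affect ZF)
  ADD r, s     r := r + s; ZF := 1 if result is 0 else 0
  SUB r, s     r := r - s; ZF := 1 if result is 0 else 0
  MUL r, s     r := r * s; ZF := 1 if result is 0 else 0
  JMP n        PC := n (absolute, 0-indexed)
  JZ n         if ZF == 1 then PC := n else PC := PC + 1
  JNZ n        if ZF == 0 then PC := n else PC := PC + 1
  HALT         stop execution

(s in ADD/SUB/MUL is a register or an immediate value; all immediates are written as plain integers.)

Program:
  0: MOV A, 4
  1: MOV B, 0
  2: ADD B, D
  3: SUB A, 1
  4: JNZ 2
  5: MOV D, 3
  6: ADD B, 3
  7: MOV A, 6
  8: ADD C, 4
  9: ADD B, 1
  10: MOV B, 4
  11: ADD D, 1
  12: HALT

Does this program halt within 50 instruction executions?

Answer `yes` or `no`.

Answer: yes

Derivation:
Step 1: PC=0 exec 'MOV A, 4'. After: A=4 B=0 C=0 D=0 ZF=0 PC=1
Step 2: PC=1 exec 'MOV B, 0'. After: A=4 B=0 C=0 D=0 ZF=0 PC=2
Step 3: PC=2 exec 'ADD B, D'. After: A=4 B=0 C=0 D=0 ZF=1 PC=3
Step 4: PC=3 exec 'SUB A, 1'. After: A=3 B=0 C=0 D=0 ZF=0 PC=4
Step 5: PC=4 exec 'JNZ 2'. After: A=3 B=0 C=0 D=0 ZF=0 PC=2
Step 6: PC=2 exec 'ADD B, D'. After: A=3 B=0 C=0 D=0 ZF=1 PC=3
Step 7: PC=3 exec 'SUB A, 1'. After: A=2 B=0 C=0 D=0 ZF=0 PC=4
Step 8: PC=4 exec 'JNZ 2'. After: A=2 B=0 C=0 D=0 ZF=0 PC=2
Step 9: PC=2 exec 'ADD B, D'. After: A=2 B=0 C=0 D=0 ZF=1 PC=3
Step 10: PC=3 exec 'SUB A, 1'. After: A=1 B=0 C=0 D=0 ZF=0 PC=4
Step 11: PC=4 exec 'JNZ 2'. After: A=1 B=0 C=0 D=0 ZF=0 PC=2
Step 12: PC=2 exec 'ADD B, D'. After: A=1 B=0 C=0 D=0 ZF=1 PC=3
Step 13: PC=3 exec 'SUB A, 1'. After: A=0 B=0 C=0 D=0 ZF=1 PC=4
Step 14: PC=4 exec 'JNZ 2'. After: A=0 B=0 C=0 D=0 ZF=1 PC=5
Step 15: PC=5 exec 'MOV D, 3'. After: A=0 B=0 C=0 D=3 ZF=1 PC=6
Step 16: PC=6 exec 'ADD B, 3'. After: A=0 B=3 C=0 D=3 ZF=0 PC=7
Step 17: PC=7 exec 'MOV A, 6'. After: A=6 B=3 C=0 D=3 ZF=0 PC=8
Step 18: PC=8 exec 'ADD C, 4'. After: A=6 B=3 C=4 D=3 ZF=0 PC=9
Step 19: PC=9 exec 'ADD B, 1'. After: A=6 B=4 C=4 D=3 ZF=0 PC=10
Step 20: PC=10 exec 'MOV B, 4'. After: A=6 B=4 C=4 D=3 ZF=0 PC=11
Step 21: PC=11 exec 'ADD D, 1'. After: A=6 B=4 C=4 D=4 ZF=0 PC=12
Step 22: PC=12 exec 'HALT'. After: A=6 B=4 C=4 D=4 ZF=0 PC=12 HALTED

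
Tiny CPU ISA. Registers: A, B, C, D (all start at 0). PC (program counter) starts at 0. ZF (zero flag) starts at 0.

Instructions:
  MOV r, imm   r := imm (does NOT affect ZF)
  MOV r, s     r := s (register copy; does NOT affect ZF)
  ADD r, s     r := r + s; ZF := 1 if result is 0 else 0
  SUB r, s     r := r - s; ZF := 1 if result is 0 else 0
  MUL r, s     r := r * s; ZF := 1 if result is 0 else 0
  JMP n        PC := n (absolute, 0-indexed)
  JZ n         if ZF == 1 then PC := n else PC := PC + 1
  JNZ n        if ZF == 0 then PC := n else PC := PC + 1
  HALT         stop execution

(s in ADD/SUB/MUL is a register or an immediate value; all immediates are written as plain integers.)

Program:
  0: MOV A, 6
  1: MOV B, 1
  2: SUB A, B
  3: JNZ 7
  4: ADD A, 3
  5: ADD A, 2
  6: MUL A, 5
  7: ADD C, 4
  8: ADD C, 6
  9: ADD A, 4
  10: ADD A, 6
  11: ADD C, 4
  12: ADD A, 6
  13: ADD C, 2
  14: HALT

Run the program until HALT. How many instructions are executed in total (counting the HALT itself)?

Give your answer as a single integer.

Answer: 12

Derivation:
Step 1: PC=0 exec 'MOV A, 6'. After: A=6 B=0 C=0 D=0 ZF=0 PC=1
Step 2: PC=1 exec 'MOV B, 1'. After: A=6 B=1 C=0 D=0 ZF=0 PC=2
Step 3: PC=2 exec 'SUB A, B'. After: A=5 B=1 C=0 D=0 ZF=0 PC=3
Step 4: PC=3 exec 'JNZ 7'. After: A=5 B=1 C=0 D=0 ZF=0 PC=7
Step 5: PC=7 exec 'ADD C, 4'. After: A=5 B=1 C=4 D=0 ZF=0 PC=8
Step 6: PC=8 exec 'ADD C, 6'. After: A=5 B=1 C=10 D=0 ZF=0 PC=9
Step 7: PC=9 exec 'ADD A, 4'. After: A=9 B=1 C=10 D=0 ZF=0 PC=10
Step 8: PC=10 exec 'ADD A, 6'. After: A=15 B=1 C=10 D=0 ZF=0 PC=11
Step 9: PC=11 exec 'ADD C, 4'. After: A=15 B=1 C=14 D=0 ZF=0 PC=12
Step 10: PC=12 exec 'ADD A, 6'. After: A=21 B=1 C=14 D=0 ZF=0 PC=13
Step 11: PC=13 exec 'ADD C, 2'. After: A=21 B=1 C=16 D=0 ZF=0 PC=14
Step 12: PC=14 exec 'HALT'. After: A=21 B=1 C=16 D=0 ZF=0 PC=14 HALTED
Total instructions executed: 12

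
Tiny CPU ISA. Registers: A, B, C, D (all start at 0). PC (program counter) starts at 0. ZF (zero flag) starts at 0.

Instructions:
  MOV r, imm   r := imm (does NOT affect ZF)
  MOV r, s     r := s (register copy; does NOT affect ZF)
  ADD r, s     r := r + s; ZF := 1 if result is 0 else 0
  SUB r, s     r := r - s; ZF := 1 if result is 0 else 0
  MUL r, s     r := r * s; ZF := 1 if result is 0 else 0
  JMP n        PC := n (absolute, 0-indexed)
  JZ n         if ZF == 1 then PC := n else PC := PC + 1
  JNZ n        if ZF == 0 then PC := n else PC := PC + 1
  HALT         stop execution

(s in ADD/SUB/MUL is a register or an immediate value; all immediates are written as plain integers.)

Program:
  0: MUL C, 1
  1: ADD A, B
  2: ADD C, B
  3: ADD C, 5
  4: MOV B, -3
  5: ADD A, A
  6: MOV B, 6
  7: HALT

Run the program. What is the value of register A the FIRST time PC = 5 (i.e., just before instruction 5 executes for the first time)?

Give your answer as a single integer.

Step 1: PC=0 exec 'MUL C, 1'. After: A=0 B=0 C=0 D=0 ZF=1 PC=1
Step 2: PC=1 exec 'ADD A, B'. After: A=0 B=0 C=0 D=0 ZF=1 PC=2
Step 3: PC=2 exec 'ADD C, B'. After: A=0 B=0 C=0 D=0 ZF=1 PC=3
Step 4: PC=3 exec 'ADD C, 5'. After: A=0 B=0 C=5 D=0 ZF=0 PC=4
Step 5: PC=4 exec 'MOV B, -3'. After: A=0 B=-3 C=5 D=0 ZF=0 PC=5
First time PC=5: A=0

0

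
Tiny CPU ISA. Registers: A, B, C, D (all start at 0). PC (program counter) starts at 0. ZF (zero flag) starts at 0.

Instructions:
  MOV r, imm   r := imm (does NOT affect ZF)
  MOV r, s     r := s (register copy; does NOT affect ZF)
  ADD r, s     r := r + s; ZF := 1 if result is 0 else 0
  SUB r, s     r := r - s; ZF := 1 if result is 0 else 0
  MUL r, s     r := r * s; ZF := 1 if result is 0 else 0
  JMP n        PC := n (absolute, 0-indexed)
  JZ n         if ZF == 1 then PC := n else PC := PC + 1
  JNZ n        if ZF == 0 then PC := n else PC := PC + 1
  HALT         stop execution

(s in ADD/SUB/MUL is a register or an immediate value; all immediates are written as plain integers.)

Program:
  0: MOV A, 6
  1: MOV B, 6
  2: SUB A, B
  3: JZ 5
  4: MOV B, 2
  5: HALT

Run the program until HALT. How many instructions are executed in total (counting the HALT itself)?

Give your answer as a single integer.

Step 1: PC=0 exec 'MOV A, 6'. After: A=6 B=0 C=0 D=0 ZF=0 PC=1
Step 2: PC=1 exec 'MOV B, 6'. After: A=6 B=6 C=0 D=0 ZF=0 PC=2
Step 3: PC=2 exec 'SUB A, B'. After: A=0 B=6 C=0 D=0 ZF=1 PC=3
Step 4: PC=3 exec 'JZ 5'. After: A=0 B=6 C=0 D=0 ZF=1 PC=5
Step 5: PC=5 exec 'HALT'. After: A=0 B=6 C=0 D=0 ZF=1 PC=5 HALTED
Total instructions executed: 5

Answer: 5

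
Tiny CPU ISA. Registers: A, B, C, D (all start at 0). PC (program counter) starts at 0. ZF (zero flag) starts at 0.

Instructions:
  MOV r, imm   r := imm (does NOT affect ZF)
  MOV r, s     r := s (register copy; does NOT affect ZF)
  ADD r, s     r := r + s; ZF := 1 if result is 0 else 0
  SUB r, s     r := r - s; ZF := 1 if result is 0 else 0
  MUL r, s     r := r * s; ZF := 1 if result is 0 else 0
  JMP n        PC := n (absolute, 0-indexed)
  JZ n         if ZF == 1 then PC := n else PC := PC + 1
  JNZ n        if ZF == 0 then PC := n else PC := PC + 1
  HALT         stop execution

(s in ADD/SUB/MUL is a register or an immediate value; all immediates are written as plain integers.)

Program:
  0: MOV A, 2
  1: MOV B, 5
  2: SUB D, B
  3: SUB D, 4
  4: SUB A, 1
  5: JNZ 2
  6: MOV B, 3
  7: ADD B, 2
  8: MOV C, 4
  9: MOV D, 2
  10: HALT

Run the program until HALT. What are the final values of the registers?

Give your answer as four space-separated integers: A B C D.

Answer: 0 5 4 2

Derivation:
Step 1: PC=0 exec 'MOV A, 2'. After: A=2 B=0 C=0 D=0 ZF=0 PC=1
Step 2: PC=1 exec 'MOV B, 5'. After: A=2 B=5 C=0 D=0 ZF=0 PC=2
Step 3: PC=2 exec 'SUB D, B'. After: A=2 B=5 C=0 D=-5 ZF=0 PC=3
Step 4: PC=3 exec 'SUB D, 4'. After: A=2 B=5 C=0 D=-9 ZF=0 PC=4
Step 5: PC=4 exec 'SUB A, 1'. After: A=1 B=5 C=0 D=-9 ZF=0 PC=5
Step 6: PC=5 exec 'JNZ 2'. After: A=1 B=5 C=0 D=-9 ZF=0 PC=2
Step 7: PC=2 exec 'SUB D, B'. After: A=1 B=5 C=0 D=-14 ZF=0 PC=3
Step 8: PC=3 exec 'SUB D, 4'. After: A=1 B=5 C=0 D=-18 ZF=0 PC=4
Step 9: PC=4 exec 'SUB A, 1'. After: A=0 B=5 C=0 D=-18 ZF=1 PC=5
Step 10: PC=5 exec 'JNZ 2'. After: A=0 B=5 C=0 D=-18 ZF=1 PC=6
Step 11: PC=6 exec 'MOV B, 3'. After: A=0 B=3 C=0 D=-18 ZF=1 PC=7
Step 12: PC=7 exec 'ADD B, 2'. After: A=0 B=5 C=0 D=-18 ZF=0 PC=8
Step 13: PC=8 exec 'MOV C, 4'. After: A=0 B=5 C=4 D=-18 ZF=0 PC=9
Step 14: PC=9 exec 'MOV D, 2'. After: A=0 B=5 C=4 D=2 ZF=0 PC=10
Step 15: PC=10 exec 'HALT'. After: A=0 B=5 C=4 D=2 ZF=0 PC=10 HALTED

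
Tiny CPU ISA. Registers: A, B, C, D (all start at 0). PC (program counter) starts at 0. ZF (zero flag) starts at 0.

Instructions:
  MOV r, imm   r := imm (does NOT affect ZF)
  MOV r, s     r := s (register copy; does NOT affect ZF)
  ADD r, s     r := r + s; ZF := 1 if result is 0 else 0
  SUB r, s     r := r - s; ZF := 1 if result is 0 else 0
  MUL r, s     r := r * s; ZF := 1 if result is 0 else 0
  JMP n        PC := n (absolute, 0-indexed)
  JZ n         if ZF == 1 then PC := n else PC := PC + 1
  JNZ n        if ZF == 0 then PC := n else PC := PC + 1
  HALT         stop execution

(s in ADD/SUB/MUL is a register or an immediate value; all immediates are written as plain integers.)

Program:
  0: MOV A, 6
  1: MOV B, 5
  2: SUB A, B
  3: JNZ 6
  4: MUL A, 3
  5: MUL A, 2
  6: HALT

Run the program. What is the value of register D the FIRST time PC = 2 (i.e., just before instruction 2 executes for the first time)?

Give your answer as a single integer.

Step 1: PC=0 exec 'MOV A, 6'. After: A=6 B=0 C=0 D=0 ZF=0 PC=1
Step 2: PC=1 exec 'MOV B, 5'. After: A=6 B=5 C=0 D=0 ZF=0 PC=2
First time PC=2: D=0

0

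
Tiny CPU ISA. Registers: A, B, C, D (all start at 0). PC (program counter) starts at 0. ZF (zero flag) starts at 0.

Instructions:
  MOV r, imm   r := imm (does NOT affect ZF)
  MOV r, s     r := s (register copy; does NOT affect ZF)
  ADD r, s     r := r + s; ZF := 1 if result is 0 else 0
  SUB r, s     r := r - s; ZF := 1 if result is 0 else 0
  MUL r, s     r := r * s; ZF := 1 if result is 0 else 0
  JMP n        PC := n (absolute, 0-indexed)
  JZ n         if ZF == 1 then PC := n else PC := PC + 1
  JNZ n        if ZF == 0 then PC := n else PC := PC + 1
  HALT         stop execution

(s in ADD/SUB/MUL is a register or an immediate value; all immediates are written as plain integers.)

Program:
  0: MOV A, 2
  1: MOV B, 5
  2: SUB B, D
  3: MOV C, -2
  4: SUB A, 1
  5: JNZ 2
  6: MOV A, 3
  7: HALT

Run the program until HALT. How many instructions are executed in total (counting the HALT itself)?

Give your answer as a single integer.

Step 1: PC=0 exec 'MOV A, 2'. After: A=2 B=0 C=0 D=0 ZF=0 PC=1
Step 2: PC=1 exec 'MOV B, 5'. After: A=2 B=5 C=0 D=0 ZF=0 PC=2
Step 3: PC=2 exec 'SUB B, D'. After: A=2 B=5 C=0 D=0 ZF=0 PC=3
Step 4: PC=3 exec 'MOV C, -2'. After: A=2 B=5 C=-2 D=0 ZF=0 PC=4
Step 5: PC=4 exec 'SUB A, 1'. After: A=1 B=5 C=-2 D=0 ZF=0 PC=5
Step 6: PC=5 exec 'JNZ 2'. After: A=1 B=5 C=-2 D=0 ZF=0 PC=2
Step 7: PC=2 exec 'SUB B, D'. After: A=1 B=5 C=-2 D=0 ZF=0 PC=3
Step 8: PC=3 exec 'MOV C, -2'. After: A=1 B=5 C=-2 D=0 ZF=0 PC=4
Step 9: PC=4 exec 'SUB A, 1'. After: A=0 B=5 C=-2 D=0 ZF=1 PC=5
Step 10: PC=5 exec 'JNZ 2'. After: A=0 B=5 C=-2 D=0 ZF=1 PC=6
Step 11: PC=6 exec 'MOV A, 3'. After: A=3 B=5 C=-2 D=0 ZF=1 PC=7
Step 12: PC=7 exec 'HALT'. After: A=3 B=5 C=-2 D=0 ZF=1 PC=7 HALTED
Total instructions executed: 12

Answer: 12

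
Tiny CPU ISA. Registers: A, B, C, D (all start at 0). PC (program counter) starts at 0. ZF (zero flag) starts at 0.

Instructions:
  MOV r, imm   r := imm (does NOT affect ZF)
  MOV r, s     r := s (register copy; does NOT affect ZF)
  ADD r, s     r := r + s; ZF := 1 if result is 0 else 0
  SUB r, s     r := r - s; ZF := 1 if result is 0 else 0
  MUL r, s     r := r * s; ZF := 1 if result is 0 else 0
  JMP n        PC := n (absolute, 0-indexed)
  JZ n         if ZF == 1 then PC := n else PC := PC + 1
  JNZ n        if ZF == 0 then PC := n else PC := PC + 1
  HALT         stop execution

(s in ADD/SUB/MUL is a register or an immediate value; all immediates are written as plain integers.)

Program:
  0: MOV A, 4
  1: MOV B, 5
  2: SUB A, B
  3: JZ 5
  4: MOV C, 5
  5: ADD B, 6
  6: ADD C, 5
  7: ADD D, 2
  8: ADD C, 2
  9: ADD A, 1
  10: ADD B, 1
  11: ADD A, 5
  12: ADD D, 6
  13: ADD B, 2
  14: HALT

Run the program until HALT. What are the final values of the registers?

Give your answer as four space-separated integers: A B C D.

Answer: 5 14 12 8

Derivation:
Step 1: PC=0 exec 'MOV A, 4'. After: A=4 B=0 C=0 D=0 ZF=0 PC=1
Step 2: PC=1 exec 'MOV B, 5'. After: A=4 B=5 C=0 D=0 ZF=0 PC=2
Step 3: PC=2 exec 'SUB A, B'. After: A=-1 B=5 C=0 D=0 ZF=0 PC=3
Step 4: PC=3 exec 'JZ 5'. After: A=-1 B=5 C=0 D=0 ZF=0 PC=4
Step 5: PC=4 exec 'MOV C, 5'. After: A=-1 B=5 C=5 D=0 ZF=0 PC=5
Step 6: PC=5 exec 'ADD B, 6'. After: A=-1 B=11 C=5 D=0 ZF=0 PC=6
Step 7: PC=6 exec 'ADD C, 5'. After: A=-1 B=11 C=10 D=0 ZF=0 PC=7
Step 8: PC=7 exec 'ADD D, 2'. After: A=-1 B=11 C=10 D=2 ZF=0 PC=8
Step 9: PC=8 exec 'ADD C, 2'. After: A=-1 B=11 C=12 D=2 ZF=0 PC=9
Step 10: PC=9 exec 'ADD A, 1'. After: A=0 B=11 C=12 D=2 ZF=1 PC=10
Step 11: PC=10 exec 'ADD B, 1'. After: A=0 B=12 C=12 D=2 ZF=0 PC=11
Step 12: PC=11 exec 'ADD A, 5'. After: A=5 B=12 C=12 D=2 ZF=0 PC=12
Step 13: PC=12 exec 'ADD D, 6'. After: A=5 B=12 C=12 D=8 ZF=0 PC=13
Step 14: PC=13 exec 'ADD B, 2'. After: A=5 B=14 C=12 D=8 ZF=0 PC=14
Step 15: PC=14 exec 'HALT'. After: A=5 B=14 C=12 D=8 ZF=0 PC=14 HALTED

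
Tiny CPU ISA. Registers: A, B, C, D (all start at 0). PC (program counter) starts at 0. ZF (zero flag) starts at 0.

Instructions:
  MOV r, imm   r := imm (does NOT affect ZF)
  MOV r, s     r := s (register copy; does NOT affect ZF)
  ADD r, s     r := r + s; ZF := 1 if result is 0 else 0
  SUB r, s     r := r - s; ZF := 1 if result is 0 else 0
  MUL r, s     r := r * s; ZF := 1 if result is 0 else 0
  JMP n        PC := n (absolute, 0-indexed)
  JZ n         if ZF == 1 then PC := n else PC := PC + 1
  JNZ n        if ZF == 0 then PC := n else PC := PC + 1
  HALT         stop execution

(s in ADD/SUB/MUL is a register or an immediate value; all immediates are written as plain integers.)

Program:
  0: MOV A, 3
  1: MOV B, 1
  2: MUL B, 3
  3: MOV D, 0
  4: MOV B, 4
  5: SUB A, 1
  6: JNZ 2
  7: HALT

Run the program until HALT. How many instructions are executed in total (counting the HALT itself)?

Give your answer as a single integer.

Answer: 18

Derivation:
Step 1: PC=0 exec 'MOV A, 3'. After: A=3 B=0 C=0 D=0 ZF=0 PC=1
Step 2: PC=1 exec 'MOV B, 1'. After: A=3 B=1 C=0 D=0 ZF=0 PC=2
Step 3: PC=2 exec 'MUL B, 3'. After: A=3 B=3 C=0 D=0 ZF=0 PC=3
Step 4: PC=3 exec 'MOV D, 0'. After: A=3 B=3 C=0 D=0 ZF=0 PC=4
Step 5: PC=4 exec 'MOV B, 4'. After: A=3 B=4 C=0 D=0 ZF=0 PC=5
Step 6: PC=5 exec 'SUB A, 1'. After: A=2 B=4 C=0 D=0 ZF=0 PC=6
Step 7: PC=6 exec 'JNZ 2'. After: A=2 B=4 C=0 D=0 ZF=0 PC=2
Step 8: PC=2 exec 'MUL B, 3'. After: A=2 B=12 C=0 D=0 ZF=0 PC=3
Step 9: PC=3 exec 'MOV D, 0'. After: A=2 B=12 C=0 D=0 ZF=0 PC=4
Step 10: PC=4 exec 'MOV B, 4'. After: A=2 B=4 C=0 D=0 ZF=0 PC=5
Step 11: PC=5 exec 'SUB A, 1'. After: A=1 B=4 C=0 D=0 ZF=0 PC=6
Step 12: PC=6 exec 'JNZ 2'. After: A=1 B=4 C=0 D=0 ZF=0 PC=2
Step 13: PC=2 exec 'MUL B, 3'. After: A=1 B=12 C=0 D=0 ZF=0 PC=3
Step 14: PC=3 exec 'MOV D, 0'. After: A=1 B=12 C=0 D=0 ZF=0 PC=4
Step 15: PC=4 exec 'MOV B, 4'. After: A=1 B=4 C=0 D=0 ZF=0 PC=5
Step 16: PC=5 exec 'SUB A, 1'. After: A=0 B=4 C=0 D=0 ZF=1 PC=6
Step 17: PC=6 exec 'JNZ 2'. After: A=0 B=4 C=0 D=0 ZF=1 PC=7
Step 18: PC=7 exec 'HALT'. After: A=0 B=4 C=0 D=0 ZF=1 PC=7 HALTED
Total instructions executed: 18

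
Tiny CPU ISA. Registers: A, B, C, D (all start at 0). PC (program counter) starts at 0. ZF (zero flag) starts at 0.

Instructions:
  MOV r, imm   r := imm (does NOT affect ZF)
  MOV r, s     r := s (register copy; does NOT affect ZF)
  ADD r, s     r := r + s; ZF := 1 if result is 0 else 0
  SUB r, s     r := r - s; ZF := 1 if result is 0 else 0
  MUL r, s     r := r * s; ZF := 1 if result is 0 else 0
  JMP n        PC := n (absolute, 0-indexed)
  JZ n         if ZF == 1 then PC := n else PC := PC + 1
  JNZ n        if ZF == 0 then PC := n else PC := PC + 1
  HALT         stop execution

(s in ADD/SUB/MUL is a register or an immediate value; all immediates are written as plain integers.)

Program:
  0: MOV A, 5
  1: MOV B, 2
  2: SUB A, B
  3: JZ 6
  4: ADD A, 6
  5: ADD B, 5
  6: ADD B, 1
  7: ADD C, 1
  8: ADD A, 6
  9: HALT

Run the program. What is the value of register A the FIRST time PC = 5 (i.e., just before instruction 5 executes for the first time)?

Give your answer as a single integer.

Step 1: PC=0 exec 'MOV A, 5'. After: A=5 B=0 C=0 D=0 ZF=0 PC=1
Step 2: PC=1 exec 'MOV B, 2'. After: A=5 B=2 C=0 D=0 ZF=0 PC=2
Step 3: PC=2 exec 'SUB A, B'. After: A=3 B=2 C=0 D=0 ZF=0 PC=3
Step 4: PC=3 exec 'JZ 6'. After: A=3 B=2 C=0 D=0 ZF=0 PC=4
Step 5: PC=4 exec 'ADD A, 6'. After: A=9 B=2 C=0 D=0 ZF=0 PC=5
First time PC=5: A=9

9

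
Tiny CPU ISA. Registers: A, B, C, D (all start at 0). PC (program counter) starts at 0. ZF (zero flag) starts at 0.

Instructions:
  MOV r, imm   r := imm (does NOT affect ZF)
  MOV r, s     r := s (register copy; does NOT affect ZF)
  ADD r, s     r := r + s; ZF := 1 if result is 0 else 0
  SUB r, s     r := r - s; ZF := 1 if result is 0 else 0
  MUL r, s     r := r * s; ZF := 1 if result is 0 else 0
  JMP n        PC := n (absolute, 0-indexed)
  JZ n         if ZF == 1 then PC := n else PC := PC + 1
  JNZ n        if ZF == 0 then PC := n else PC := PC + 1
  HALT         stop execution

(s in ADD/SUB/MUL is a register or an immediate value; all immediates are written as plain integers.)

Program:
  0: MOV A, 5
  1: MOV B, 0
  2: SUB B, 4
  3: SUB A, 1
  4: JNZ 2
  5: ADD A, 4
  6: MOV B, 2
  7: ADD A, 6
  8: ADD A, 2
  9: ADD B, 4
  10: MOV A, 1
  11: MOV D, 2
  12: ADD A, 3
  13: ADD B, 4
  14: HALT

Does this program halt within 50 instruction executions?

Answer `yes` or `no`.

Step 1: PC=0 exec 'MOV A, 5'. After: A=5 B=0 C=0 D=0 ZF=0 PC=1
Step 2: PC=1 exec 'MOV B, 0'. After: A=5 B=0 C=0 D=0 ZF=0 PC=2
Step 3: PC=2 exec 'SUB B, 4'. After: A=5 B=-4 C=0 D=0 ZF=0 PC=3
Step 4: PC=3 exec 'SUB A, 1'. After: A=4 B=-4 C=0 D=0 ZF=0 PC=4
Step 5: PC=4 exec 'JNZ 2'. After: A=4 B=-4 C=0 D=0 ZF=0 PC=2
Step 6: PC=2 exec 'SUB B, 4'. After: A=4 B=-8 C=0 D=0 ZF=0 PC=3
Step 7: PC=3 exec 'SUB A, 1'. After: A=3 B=-8 C=0 D=0 ZF=0 PC=4
Step 8: PC=4 exec 'JNZ 2'. After: A=3 B=-8 C=0 D=0 ZF=0 PC=2
Step 9: PC=2 exec 'SUB B, 4'. After: A=3 B=-12 C=0 D=0 ZF=0 PC=3
Step 10: PC=3 exec 'SUB A, 1'. After: A=2 B=-12 C=0 D=0 ZF=0 PC=4
Step 11: PC=4 exec 'JNZ 2'. After: A=2 B=-12 C=0 D=0 ZF=0 PC=2
Step 12: PC=2 exec 'SUB B, 4'. After: A=2 B=-16 C=0 D=0 ZF=0 PC=3
Step 13: PC=3 exec 'SUB A, 1'. After: A=1 B=-16 C=0 D=0 ZF=0 PC=4
Step 14: PC=4 exec 'JNZ 2'. After: A=1 B=-16 C=0 D=0 ZF=0 PC=2
Step 15: PC=2 exec 'SUB B, 4'. After: A=1 B=-20 C=0 D=0 ZF=0 PC=3
Step 16: PC=3 exec 'SUB A, 1'. After: A=0 B=-20 C=0 D=0 ZF=1 PC=4
Step 17: PC=4 exec 'JNZ 2'. After: A=0 B=-20 C=0 D=0 ZF=1 PC=5
Step 18: PC=5 exec 'ADD A, 4'. After: A=4 B=-20 C=0 D=0 ZF=0 PC=6
Step 19: PC=6 exec 'MOV B, 2'. After: A=4 B=2 C=0 D=0 ZF=0 PC=7
Step 20: PC=7 exec 'ADD A, 6'. After: A=10 B=2 C=0 D=0 ZF=0 PC=8
Step 21: PC=8 exec 'ADD A, 2'. After: A=12 B=2 C=0 D=0 ZF=0 PC=9
Step 22: PC=9 exec 'ADD B, 4'. After: A=12 B=6 C=0 D=0 ZF=0 PC=10
Step 23: PC=10 exec 'MOV A, 1'. After: A=1 B=6 C=0 D=0 ZF=0 PC=11
Step 24: PC=11 exec 'MOV D, 2'. After: A=1 B=6 C=0 D=2 ZF=0 PC=12
Step 25: PC=12 exec 'ADD A, 3'. After: A=4 B=6 C=0 D=2 ZF=0 PC=13
Step 26: PC=13 exec 'ADD B, 4'. After: A=4 B=10 C=0 D=2 ZF=0 PC=14
Step 27: PC=14 exec 'HALT'. After: A=4 B=10 C=0 D=2 ZF=0 PC=14 HALTED

Answer: yes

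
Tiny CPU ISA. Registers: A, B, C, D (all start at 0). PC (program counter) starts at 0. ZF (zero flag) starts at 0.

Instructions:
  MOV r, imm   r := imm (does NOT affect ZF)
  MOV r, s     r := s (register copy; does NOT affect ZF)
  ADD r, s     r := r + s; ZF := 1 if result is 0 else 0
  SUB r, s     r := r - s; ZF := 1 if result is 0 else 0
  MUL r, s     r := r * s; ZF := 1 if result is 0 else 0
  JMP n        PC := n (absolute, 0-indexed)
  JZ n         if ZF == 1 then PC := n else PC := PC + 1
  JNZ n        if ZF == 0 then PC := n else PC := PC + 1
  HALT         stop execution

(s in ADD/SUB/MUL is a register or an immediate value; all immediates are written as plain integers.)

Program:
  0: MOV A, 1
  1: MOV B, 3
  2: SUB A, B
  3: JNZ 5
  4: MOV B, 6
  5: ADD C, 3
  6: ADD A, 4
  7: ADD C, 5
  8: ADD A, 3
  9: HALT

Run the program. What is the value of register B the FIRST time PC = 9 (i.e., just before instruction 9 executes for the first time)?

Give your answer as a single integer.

Step 1: PC=0 exec 'MOV A, 1'. After: A=1 B=0 C=0 D=0 ZF=0 PC=1
Step 2: PC=1 exec 'MOV B, 3'. After: A=1 B=3 C=0 D=0 ZF=0 PC=2
Step 3: PC=2 exec 'SUB A, B'. After: A=-2 B=3 C=0 D=0 ZF=0 PC=3
Step 4: PC=3 exec 'JNZ 5'. After: A=-2 B=3 C=0 D=0 ZF=0 PC=5
Step 5: PC=5 exec 'ADD C, 3'. After: A=-2 B=3 C=3 D=0 ZF=0 PC=6
Step 6: PC=6 exec 'ADD A, 4'. After: A=2 B=3 C=3 D=0 ZF=0 PC=7
Step 7: PC=7 exec 'ADD C, 5'. After: A=2 B=3 C=8 D=0 ZF=0 PC=8
Step 8: PC=8 exec 'ADD A, 3'. After: A=5 B=3 C=8 D=0 ZF=0 PC=9
First time PC=9: B=3

3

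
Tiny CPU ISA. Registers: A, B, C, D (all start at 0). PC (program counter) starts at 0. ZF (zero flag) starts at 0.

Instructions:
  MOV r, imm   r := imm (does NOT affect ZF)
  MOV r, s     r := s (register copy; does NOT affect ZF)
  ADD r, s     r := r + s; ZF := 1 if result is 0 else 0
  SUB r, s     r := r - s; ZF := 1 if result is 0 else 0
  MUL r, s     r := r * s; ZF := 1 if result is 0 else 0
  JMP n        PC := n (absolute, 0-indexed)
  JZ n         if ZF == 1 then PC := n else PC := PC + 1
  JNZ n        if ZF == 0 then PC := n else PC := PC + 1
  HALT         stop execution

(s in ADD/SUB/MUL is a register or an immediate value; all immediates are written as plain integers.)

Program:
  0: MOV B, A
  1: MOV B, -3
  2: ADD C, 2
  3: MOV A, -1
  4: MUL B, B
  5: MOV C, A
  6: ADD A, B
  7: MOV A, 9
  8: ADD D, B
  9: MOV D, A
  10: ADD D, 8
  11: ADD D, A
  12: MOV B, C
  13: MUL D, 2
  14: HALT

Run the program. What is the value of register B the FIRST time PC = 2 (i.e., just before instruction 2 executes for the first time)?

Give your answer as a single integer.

Step 1: PC=0 exec 'MOV B, A'. After: A=0 B=0 C=0 D=0 ZF=0 PC=1
Step 2: PC=1 exec 'MOV B, -3'. After: A=0 B=-3 C=0 D=0 ZF=0 PC=2
First time PC=2: B=-3

-3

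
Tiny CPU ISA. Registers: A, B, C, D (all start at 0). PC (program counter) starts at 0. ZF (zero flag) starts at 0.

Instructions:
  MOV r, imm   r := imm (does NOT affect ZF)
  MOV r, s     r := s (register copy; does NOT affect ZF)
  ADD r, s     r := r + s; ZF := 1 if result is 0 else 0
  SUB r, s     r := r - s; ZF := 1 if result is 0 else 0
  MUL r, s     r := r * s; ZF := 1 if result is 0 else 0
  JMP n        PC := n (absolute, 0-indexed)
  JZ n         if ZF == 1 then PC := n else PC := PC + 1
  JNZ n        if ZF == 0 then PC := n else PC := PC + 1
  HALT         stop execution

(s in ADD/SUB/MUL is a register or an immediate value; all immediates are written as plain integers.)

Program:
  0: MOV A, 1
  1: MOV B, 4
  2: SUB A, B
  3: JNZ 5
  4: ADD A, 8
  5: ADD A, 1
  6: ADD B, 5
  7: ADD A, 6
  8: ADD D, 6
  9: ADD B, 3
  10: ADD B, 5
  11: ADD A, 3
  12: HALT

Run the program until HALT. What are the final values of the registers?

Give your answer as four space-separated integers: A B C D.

Step 1: PC=0 exec 'MOV A, 1'. After: A=1 B=0 C=0 D=0 ZF=0 PC=1
Step 2: PC=1 exec 'MOV B, 4'. After: A=1 B=4 C=0 D=0 ZF=0 PC=2
Step 3: PC=2 exec 'SUB A, B'. After: A=-3 B=4 C=0 D=0 ZF=0 PC=3
Step 4: PC=3 exec 'JNZ 5'. After: A=-3 B=4 C=0 D=0 ZF=0 PC=5
Step 5: PC=5 exec 'ADD A, 1'. After: A=-2 B=4 C=0 D=0 ZF=0 PC=6
Step 6: PC=6 exec 'ADD B, 5'. After: A=-2 B=9 C=0 D=0 ZF=0 PC=7
Step 7: PC=7 exec 'ADD A, 6'. After: A=4 B=9 C=0 D=0 ZF=0 PC=8
Step 8: PC=8 exec 'ADD D, 6'. After: A=4 B=9 C=0 D=6 ZF=0 PC=9
Step 9: PC=9 exec 'ADD B, 3'. After: A=4 B=12 C=0 D=6 ZF=0 PC=10
Step 10: PC=10 exec 'ADD B, 5'. After: A=4 B=17 C=0 D=6 ZF=0 PC=11
Step 11: PC=11 exec 'ADD A, 3'. After: A=7 B=17 C=0 D=6 ZF=0 PC=12
Step 12: PC=12 exec 'HALT'. After: A=7 B=17 C=0 D=6 ZF=0 PC=12 HALTED

Answer: 7 17 0 6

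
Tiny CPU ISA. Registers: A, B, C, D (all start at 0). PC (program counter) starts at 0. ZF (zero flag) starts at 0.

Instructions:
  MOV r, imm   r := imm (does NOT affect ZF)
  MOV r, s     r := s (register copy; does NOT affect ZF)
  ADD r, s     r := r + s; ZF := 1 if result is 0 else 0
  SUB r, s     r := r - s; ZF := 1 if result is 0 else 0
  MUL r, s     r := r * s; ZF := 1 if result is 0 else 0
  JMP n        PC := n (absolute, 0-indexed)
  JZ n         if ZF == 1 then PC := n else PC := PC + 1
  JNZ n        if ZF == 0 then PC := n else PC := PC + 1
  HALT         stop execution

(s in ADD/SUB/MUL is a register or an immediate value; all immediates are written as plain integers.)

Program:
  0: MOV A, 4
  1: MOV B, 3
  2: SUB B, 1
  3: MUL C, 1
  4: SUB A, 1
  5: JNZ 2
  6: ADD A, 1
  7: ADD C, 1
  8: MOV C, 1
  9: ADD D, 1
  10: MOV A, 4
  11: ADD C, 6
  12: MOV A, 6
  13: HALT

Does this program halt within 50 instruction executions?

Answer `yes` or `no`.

Answer: yes

Derivation:
Step 1: PC=0 exec 'MOV A, 4'. After: A=4 B=0 C=0 D=0 ZF=0 PC=1
Step 2: PC=1 exec 'MOV B, 3'. After: A=4 B=3 C=0 D=0 ZF=0 PC=2
Step 3: PC=2 exec 'SUB B, 1'. After: A=4 B=2 C=0 D=0 ZF=0 PC=3
Step 4: PC=3 exec 'MUL C, 1'. After: A=4 B=2 C=0 D=0 ZF=1 PC=4
Step 5: PC=4 exec 'SUB A, 1'. After: A=3 B=2 C=0 D=0 ZF=0 PC=5
Step 6: PC=5 exec 'JNZ 2'. After: A=3 B=2 C=0 D=0 ZF=0 PC=2
Step 7: PC=2 exec 'SUB B, 1'. After: A=3 B=1 C=0 D=0 ZF=0 PC=3
Step 8: PC=3 exec 'MUL C, 1'. After: A=3 B=1 C=0 D=0 ZF=1 PC=4
Step 9: PC=4 exec 'SUB A, 1'. After: A=2 B=1 C=0 D=0 ZF=0 PC=5
Step 10: PC=5 exec 'JNZ 2'. After: A=2 B=1 C=0 D=0 ZF=0 PC=2
Step 11: PC=2 exec 'SUB B, 1'. After: A=2 B=0 C=0 D=0 ZF=1 PC=3
Step 12: PC=3 exec 'MUL C, 1'. After: A=2 B=0 C=0 D=0 ZF=1 PC=4
Step 13: PC=4 exec 'SUB A, 1'. After: A=1 B=0 C=0 D=0 ZF=0 PC=5
Step 14: PC=5 exec 'JNZ 2'. After: A=1 B=0 C=0 D=0 ZF=0 PC=2
Step 15: PC=2 exec 'SUB B, 1'. After: A=1 B=-1 C=0 D=0 ZF=0 PC=3
Step 16: PC=3 exec 'MUL C, 1'. After: A=1 B=-1 C=0 D=0 ZF=1 PC=4
Step 17: PC=4 exec 'SUB A, 1'. After: A=0 B=-1 C=0 D=0 ZF=1 PC=5
Step 18: PC=5 exec 'JNZ 2'. After: A=0 B=-1 C=0 D=0 ZF=1 PC=6
Step 19: PC=6 exec 'ADD A, 1'. After: A=1 B=-1 C=0 D=0 ZF=0 PC=7
Step 20: PC=7 exec 'ADD C, 1'. After: A=1 B=-1 C=1 D=0 ZF=0 PC=8
Step 21: PC=8 exec 'MOV C, 1'. After: A=1 B=-1 C=1 D=0 ZF=0 PC=9
Step 22: PC=9 exec 'ADD D, 1'. After: A=1 B=-1 C=1 D=1 ZF=0 PC=10
Step 23: PC=10 exec 'MOV A, 4'. After: A=4 B=-1 C=1 D=1 ZF=0 PC=11
Step 24: PC=11 exec 'ADD C, 6'. After: A=4 B=-1 C=7 D=1 ZF=0 PC=12
Step 25: PC=12 exec 'MOV A, 6'. After: A=6 B=-1 C=7 D=1 ZF=0 PC=13
Step 26: PC=13 exec 'HALT'. After: A=6 B=-1 C=7 D=1 ZF=0 PC=13 HALTED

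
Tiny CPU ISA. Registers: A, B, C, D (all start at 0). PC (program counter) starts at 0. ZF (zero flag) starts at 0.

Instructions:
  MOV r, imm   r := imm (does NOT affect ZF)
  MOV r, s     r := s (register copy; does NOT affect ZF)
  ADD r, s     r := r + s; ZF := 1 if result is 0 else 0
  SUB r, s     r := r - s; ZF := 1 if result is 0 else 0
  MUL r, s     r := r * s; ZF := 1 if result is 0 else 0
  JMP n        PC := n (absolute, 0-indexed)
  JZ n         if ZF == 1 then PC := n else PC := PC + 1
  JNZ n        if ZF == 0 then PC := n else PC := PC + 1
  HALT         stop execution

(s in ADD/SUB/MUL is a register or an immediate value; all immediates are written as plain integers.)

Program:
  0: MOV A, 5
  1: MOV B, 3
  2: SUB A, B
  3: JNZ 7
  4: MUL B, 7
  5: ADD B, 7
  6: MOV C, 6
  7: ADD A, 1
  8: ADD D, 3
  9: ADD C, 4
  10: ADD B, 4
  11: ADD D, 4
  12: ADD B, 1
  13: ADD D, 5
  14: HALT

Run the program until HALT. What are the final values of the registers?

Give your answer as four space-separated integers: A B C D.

Answer: 3 8 4 12

Derivation:
Step 1: PC=0 exec 'MOV A, 5'. After: A=5 B=0 C=0 D=0 ZF=0 PC=1
Step 2: PC=1 exec 'MOV B, 3'. After: A=5 B=3 C=0 D=0 ZF=0 PC=2
Step 3: PC=2 exec 'SUB A, B'. After: A=2 B=3 C=0 D=0 ZF=0 PC=3
Step 4: PC=3 exec 'JNZ 7'. After: A=2 B=3 C=0 D=0 ZF=0 PC=7
Step 5: PC=7 exec 'ADD A, 1'. After: A=3 B=3 C=0 D=0 ZF=0 PC=8
Step 6: PC=8 exec 'ADD D, 3'. After: A=3 B=3 C=0 D=3 ZF=0 PC=9
Step 7: PC=9 exec 'ADD C, 4'. After: A=3 B=3 C=4 D=3 ZF=0 PC=10
Step 8: PC=10 exec 'ADD B, 4'. After: A=3 B=7 C=4 D=3 ZF=0 PC=11
Step 9: PC=11 exec 'ADD D, 4'. After: A=3 B=7 C=4 D=7 ZF=0 PC=12
Step 10: PC=12 exec 'ADD B, 1'. After: A=3 B=8 C=4 D=7 ZF=0 PC=13
Step 11: PC=13 exec 'ADD D, 5'. After: A=3 B=8 C=4 D=12 ZF=0 PC=14
Step 12: PC=14 exec 'HALT'. After: A=3 B=8 C=4 D=12 ZF=0 PC=14 HALTED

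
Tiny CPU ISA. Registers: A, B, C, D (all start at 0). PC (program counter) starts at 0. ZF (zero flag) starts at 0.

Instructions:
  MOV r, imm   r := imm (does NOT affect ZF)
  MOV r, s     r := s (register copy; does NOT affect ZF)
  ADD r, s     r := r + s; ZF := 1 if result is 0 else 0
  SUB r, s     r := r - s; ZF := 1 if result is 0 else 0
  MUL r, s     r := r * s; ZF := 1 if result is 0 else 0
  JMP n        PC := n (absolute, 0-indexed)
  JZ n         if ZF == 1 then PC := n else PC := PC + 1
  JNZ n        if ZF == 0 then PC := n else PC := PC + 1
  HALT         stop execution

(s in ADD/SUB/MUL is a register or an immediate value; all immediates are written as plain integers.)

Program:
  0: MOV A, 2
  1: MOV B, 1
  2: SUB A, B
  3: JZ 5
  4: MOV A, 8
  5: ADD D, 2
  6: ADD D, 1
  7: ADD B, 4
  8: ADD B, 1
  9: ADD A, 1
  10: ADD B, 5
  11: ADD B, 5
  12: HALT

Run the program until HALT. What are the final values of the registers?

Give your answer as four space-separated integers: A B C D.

Answer: 9 16 0 3

Derivation:
Step 1: PC=0 exec 'MOV A, 2'. After: A=2 B=0 C=0 D=0 ZF=0 PC=1
Step 2: PC=1 exec 'MOV B, 1'. After: A=2 B=1 C=0 D=0 ZF=0 PC=2
Step 3: PC=2 exec 'SUB A, B'. After: A=1 B=1 C=0 D=0 ZF=0 PC=3
Step 4: PC=3 exec 'JZ 5'. After: A=1 B=1 C=0 D=0 ZF=0 PC=4
Step 5: PC=4 exec 'MOV A, 8'. After: A=8 B=1 C=0 D=0 ZF=0 PC=5
Step 6: PC=5 exec 'ADD D, 2'. After: A=8 B=1 C=0 D=2 ZF=0 PC=6
Step 7: PC=6 exec 'ADD D, 1'. After: A=8 B=1 C=0 D=3 ZF=0 PC=7
Step 8: PC=7 exec 'ADD B, 4'. After: A=8 B=5 C=0 D=3 ZF=0 PC=8
Step 9: PC=8 exec 'ADD B, 1'. After: A=8 B=6 C=0 D=3 ZF=0 PC=9
Step 10: PC=9 exec 'ADD A, 1'. After: A=9 B=6 C=0 D=3 ZF=0 PC=10
Step 11: PC=10 exec 'ADD B, 5'. After: A=9 B=11 C=0 D=3 ZF=0 PC=11
Step 12: PC=11 exec 'ADD B, 5'. After: A=9 B=16 C=0 D=3 ZF=0 PC=12
Step 13: PC=12 exec 'HALT'. After: A=9 B=16 C=0 D=3 ZF=0 PC=12 HALTED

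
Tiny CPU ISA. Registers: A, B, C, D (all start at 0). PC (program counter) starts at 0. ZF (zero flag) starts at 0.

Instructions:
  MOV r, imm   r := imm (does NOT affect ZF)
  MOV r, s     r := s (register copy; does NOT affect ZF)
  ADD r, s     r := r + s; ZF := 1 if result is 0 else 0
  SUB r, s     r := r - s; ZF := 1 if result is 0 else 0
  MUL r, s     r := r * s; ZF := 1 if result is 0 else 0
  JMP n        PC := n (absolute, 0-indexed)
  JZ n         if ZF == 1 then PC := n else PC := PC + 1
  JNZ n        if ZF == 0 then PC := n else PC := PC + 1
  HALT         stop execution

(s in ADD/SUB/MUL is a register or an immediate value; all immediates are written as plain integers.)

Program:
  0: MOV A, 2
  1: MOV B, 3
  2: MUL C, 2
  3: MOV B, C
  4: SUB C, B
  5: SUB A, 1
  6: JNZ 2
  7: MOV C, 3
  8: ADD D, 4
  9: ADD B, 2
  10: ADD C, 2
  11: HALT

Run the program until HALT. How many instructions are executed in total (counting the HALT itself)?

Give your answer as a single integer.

Step 1: PC=0 exec 'MOV A, 2'. After: A=2 B=0 C=0 D=0 ZF=0 PC=1
Step 2: PC=1 exec 'MOV B, 3'. After: A=2 B=3 C=0 D=0 ZF=0 PC=2
Step 3: PC=2 exec 'MUL C, 2'. After: A=2 B=3 C=0 D=0 ZF=1 PC=3
Step 4: PC=3 exec 'MOV B, C'. After: A=2 B=0 C=0 D=0 ZF=1 PC=4
Step 5: PC=4 exec 'SUB C, B'. After: A=2 B=0 C=0 D=0 ZF=1 PC=5
Step 6: PC=5 exec 'SUB A, 1'. After: A=1 B=0 C=0 D=0 ZF=0 PC=6
Step 7: PC=6 exec 'JNZ 2'. After: A=1 B=0 C=0 D=0 ZF=0 PC=2
Step 8: PC=2 exec 'MUL C, 2'. After: A=1 B=0 C=0 D=0 ZF=1 PC=3
Step 9: PC=3 exec 'MOV B, C'. After: A=1 B=0 C=0 D=0 ZF=1 PC=4
Step 10: PC=4 exec 'SUB C, B'. After: A=1 B=0 C=0 D=0 ZF=1 PC=5
Step 11: PC=5 exec 'SUB A, 1'. After: A=0 B=0 C=0 D=0 ZF=1 PC=6
Step 12: PC=6 exec 'JNZ 2'. After: A=0 B=0 C=0 D=0 ZF=1 PC=7
Step 13: PC=7 exec 'MOV C, 3'. After: A=0 B=0 C=3 D=0 ZF=1 PC=8
Step 14: PC=8 exec 'ADD D, 4'. After: A=0 B=0 C=3 D=4 ZF=0 PC=9
Step 15: PC=9 exec 'ADD B, 2'. After: A=0 B=2 C=3 D=4 ZF=0 PC=10
Step 16: PC=10 exec 'ADD C, 2'. After: A=0 B=2 C=5 D=4 ZF=0 PC=11
Step 17: PC=11 exec 'HALT'. After: A=0 B=2 C=5 D=4 ZF=0 PC=11 HALTED
Total instructions executed: 17

Answer: 17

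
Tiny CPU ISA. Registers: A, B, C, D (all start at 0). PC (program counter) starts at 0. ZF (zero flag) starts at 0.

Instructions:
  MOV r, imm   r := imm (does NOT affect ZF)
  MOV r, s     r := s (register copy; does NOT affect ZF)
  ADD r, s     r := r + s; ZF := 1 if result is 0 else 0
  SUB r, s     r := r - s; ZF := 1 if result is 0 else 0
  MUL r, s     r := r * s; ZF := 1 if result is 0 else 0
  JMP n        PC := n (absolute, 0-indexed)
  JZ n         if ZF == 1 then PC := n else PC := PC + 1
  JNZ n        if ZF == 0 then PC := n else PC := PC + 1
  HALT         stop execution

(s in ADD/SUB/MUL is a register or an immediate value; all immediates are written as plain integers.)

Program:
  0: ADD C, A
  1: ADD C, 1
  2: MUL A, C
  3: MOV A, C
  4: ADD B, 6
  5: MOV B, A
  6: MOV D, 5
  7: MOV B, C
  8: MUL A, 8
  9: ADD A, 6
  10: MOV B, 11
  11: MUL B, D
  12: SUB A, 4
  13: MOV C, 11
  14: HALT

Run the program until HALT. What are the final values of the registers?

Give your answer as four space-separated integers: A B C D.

Answer: 10 55 11 5

Derivation:
Step 1: PC=0 exec 'ADD C, A'. After: A=0 B=0 C=0 D=0 ZF=1 PC=1
Step 2: PC=1 exec 'ADD C, 1'. After: A=0 B=0 C=1 D=0 ZF=0 PC=2
Step 3: PC=2 exec 'MUL A, C'. After: A=0 B=0 C=1 D=0 ZF=1 PC=3
Step 4: PC=3 exec 'MOV A, C'. After: A=1 B=0 C=1 D=0 ZF=1 PC=4
Step 5: PC=4 exec 'ADD B, 6'. After: A=1 B=6 C=1 D=0 ZF=0 PC=5
Step 6: PC=5 exec 'MOV B, A'. After: A=1 B=1 C=1 D=0 ZF=0 PC=6
Step 7: PC=6 exec 'MOV D, 5'. After: A=1 B=1 C=1 D=5 ZF=0 PC=7
Step 8: PC=7 exec 'MOV B, C'. After: A=1 B=1 C=1 D=5 ZF=0 PC=8
Step 9: PC=8 exec 'MUL A, 8'. After: A=8 B=1 C=1 D=5 ZF=0 PC=9
Step 10: PC=9 exec 'ADD A, 6'. After: A=14 B=1 C=1 D=5 ZF=0 PC=10
Step 11: PC=10 exec 'MOV B, 11'. After: A=14 B=11 C=1 D=5 ZF=0 PC=11
Step 12: PC=11 exec 'MUL B, D'. After: A=14 B=55 C=1 D=5 ZF=0 PC=12
Step 13: PC=12 exec 'SUB A, 4'. After: A=10 B=55 C=1 D=5 ZF=0 PC=13
Step 14: PC=13 exec 'MOV C, 11'. After: A=10 B=55 C=11 D=5 ZF=0 PC=14
Step 15: PC=14 exec 'HALT'. After: A=10 B=55 C=11 D=5 ZF=0 PC=14 HALTED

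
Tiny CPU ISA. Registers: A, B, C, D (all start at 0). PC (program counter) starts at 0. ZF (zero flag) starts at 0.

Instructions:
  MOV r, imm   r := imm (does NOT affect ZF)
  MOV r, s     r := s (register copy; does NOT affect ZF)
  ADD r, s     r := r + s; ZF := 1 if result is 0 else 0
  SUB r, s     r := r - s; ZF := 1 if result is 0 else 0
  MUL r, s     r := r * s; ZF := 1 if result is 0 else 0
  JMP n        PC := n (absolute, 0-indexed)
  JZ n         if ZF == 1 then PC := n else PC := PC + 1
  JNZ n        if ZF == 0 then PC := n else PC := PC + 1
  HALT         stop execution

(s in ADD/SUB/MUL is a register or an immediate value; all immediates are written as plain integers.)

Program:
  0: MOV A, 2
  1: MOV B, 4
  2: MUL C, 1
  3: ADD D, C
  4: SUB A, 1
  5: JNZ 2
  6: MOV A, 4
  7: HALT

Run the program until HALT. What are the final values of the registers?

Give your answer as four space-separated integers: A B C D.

Step 1: PC=0 exec 'MOV A, 2'. After: A=2 B=0 C=0 D=0 ZF=0 PC=1
Step 2: PC=1 exec 'MOV B, 4'. After: A=2 B=4 C=0 D=0 ZF=0 PC=2
Step 3: PC=2 exec 'MUL C, 1'. After: A=2 B=4 C=0 D=0 ZF=1 PC=3
Step 4: PC=3 exec 'ADD D, C'. After: A=2 B=4 C=0 D=0 ZF=1 PC=4
Step 5: PC=4 exec 'SUB A, 1'. After: A=1 B=4 C=0 D=0 ZF=0 PC=5
Step 6: PC=5 exec 'JNZ 2'. After: A=1 B=4 C=0 D=0 ZF=0 PC=2
Step 7: PC=2 exec 'MUL C, 1'. After: A=1 B=4 C=0 D=0 ZF=1 PC=3
Step 8: PC=3 exec 'ADD D, C'. After: A=1 B=4 C=0 D=0 ZF=1 PC=4
Step 9: PC=4 exec 'SUB A, 1'. After: A=0 B=4 C=0 D=0 ZF=1 PC=5
Step 10: PC=5 exec 'JNZ 2'. After: A=0 B=4 C=0 D=0 ZF=1 PC=6
Step 11: PC=6 exec 'MOV A, 4'. After: A=4 B=4 C=0 D=0 ZF=1 PC=7
Step 12: PC=7 exec 'HALT'. After: A=4 B=4 C=0 D=0 ZF=1 PC=7 HALTED

Answer: 4 4 0 0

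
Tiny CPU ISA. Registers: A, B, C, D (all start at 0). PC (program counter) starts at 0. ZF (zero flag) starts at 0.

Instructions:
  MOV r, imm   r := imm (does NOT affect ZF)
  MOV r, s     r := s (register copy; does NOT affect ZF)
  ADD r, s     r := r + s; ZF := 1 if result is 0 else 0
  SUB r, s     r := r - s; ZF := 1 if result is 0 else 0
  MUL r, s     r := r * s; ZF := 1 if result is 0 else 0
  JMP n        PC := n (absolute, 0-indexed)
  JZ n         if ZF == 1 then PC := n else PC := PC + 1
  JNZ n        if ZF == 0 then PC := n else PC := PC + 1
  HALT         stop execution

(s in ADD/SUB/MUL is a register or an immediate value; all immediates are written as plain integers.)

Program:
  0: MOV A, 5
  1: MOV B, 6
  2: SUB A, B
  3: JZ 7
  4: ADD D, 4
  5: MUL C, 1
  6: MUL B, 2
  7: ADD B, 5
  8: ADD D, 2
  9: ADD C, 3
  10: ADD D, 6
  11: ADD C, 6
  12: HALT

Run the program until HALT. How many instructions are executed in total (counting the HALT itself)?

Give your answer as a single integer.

Step 1: PC=0 exec 'MOV A, 5'. After: A=5 B=0 C=0 D=0 ZF=0 PC=1
Step 2: PC=1 exec 'MOV B, 6'. After: A=5 B=6 C=0 D=0 ZF=0 PC=2
Step 3: PC=2 exec 'SUB A, B'. After: A=-1 B=6 C=0 D=0 ZF=0 PC=3
Step 4: PC=3 exec 'JZ 7'. After: A=-1 B=6 C=0 D=0 ZF=0 PC=4
Step 5: PC=4 exec 'ADD D, 4'. After: A=-1 B=6 C=0 D=4 ZF=0 PC=5
Step 6: PC=5 exec 'MUL C, 1'. After: A=-1 B=6 C=0 D=4 ZF=1 PC=6
Step 7: PC=6 exec 'MUL B, 2'. After: A=-1 B=12 C=0 D=4 ZF=0 PC=7
Step 8: PC=7 exec 'ADD B, 5'. After: A=-1 B=17 C=0 D=4 ZF=0 PC=8
Step 9: PC=8 exec 'ADD D, 2'. After: A=-1 B=17 C=0 D=6 ZF=0 PC=9
Step 10: PC=9 exec 'ADD C, 3'. After: A=-1 B=17 C=3 D=6 ZF=0 PC=10
Step 11: PC=10 exec 'ADD D, 6'. After: A=-1 B=17 C=3 D=12 ZF=0 PC=11
Step 12: PC=11 exec 'ADD C, 6'. After: A=-1 B=17 C=9 D=12 ZF=0 PC=12
Step 13: PC=12 exec 'HALT'. After: A=-1 B=17 C=9 D=12 ZF=0 PC=12 HALTED
Total instructions executed: 13

Answer: 13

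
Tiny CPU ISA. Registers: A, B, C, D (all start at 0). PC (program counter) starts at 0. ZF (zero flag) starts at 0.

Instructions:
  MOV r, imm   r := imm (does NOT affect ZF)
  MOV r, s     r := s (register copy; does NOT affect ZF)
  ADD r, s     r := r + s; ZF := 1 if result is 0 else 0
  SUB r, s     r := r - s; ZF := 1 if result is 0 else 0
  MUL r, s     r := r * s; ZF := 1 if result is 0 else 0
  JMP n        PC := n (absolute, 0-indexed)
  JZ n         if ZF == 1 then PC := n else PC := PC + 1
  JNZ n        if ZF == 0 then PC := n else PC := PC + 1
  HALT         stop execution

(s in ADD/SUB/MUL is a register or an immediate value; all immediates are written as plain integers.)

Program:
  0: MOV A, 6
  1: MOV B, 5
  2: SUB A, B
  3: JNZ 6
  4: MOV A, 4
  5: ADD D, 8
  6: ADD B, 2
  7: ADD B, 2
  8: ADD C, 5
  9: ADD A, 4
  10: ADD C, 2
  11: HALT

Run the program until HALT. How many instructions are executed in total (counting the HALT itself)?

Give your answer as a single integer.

Answer: 10

Derivation:
Step 1: PC=0 exec 'MOV A, 6'. After: A=6 B=0 C=0 D=0 ZF=0 PC=1
Step 2: PC=1 exec 'MOV B, 5'. After: A=6 B=5 C=0 D=0 ZF=0 PC=2
Step 3: PC=2 exec 'SUB A, B'. After: A=1 B=5 C=0 D=0 ZF=0 PC=3
Step 4: PC=3 exec 'JNZ 6'. After: A=1 B=5 C=0 D=0 ZF=0 PC=6
Step 5: PC=6 exec 'ADD B, 2'. After: A=1 B=7 C=0 D=0 ZF=0 PC=7
Step 6: PC=7 exec 'ADD B, 2'. After: A=1 B=9 C=0 D=0 ZF=0 PC=8
Step 7: PC=8 exec 'ADD C, 5'. After: A=1 B=9 C=5 D=0 ZF=0 PC=9
Step 8: PC=9 exec 'ADD A, 4'. After: A=5 B=9 C=5 D=0 ZF=0 PC=10
Step 9: PC=10 exec 'ADD C, 2'. After: A=5 B=9 C=7 D=0 ZF=0 PC=11
Step 10: PC=11 exec 'HALT'. After: A=5 B=9 C=7 D=0 ZF=0 PC=11 HALTED
Total instructions executed: 10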